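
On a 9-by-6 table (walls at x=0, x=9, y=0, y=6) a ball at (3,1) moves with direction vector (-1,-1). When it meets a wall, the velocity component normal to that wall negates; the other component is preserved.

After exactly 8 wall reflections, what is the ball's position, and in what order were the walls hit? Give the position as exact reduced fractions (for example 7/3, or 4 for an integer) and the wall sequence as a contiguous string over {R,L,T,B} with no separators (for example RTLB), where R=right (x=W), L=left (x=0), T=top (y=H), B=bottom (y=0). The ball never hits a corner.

1. t=1 → B at (2,0); v=(-1,1)
2. t=2 → L at (0,2); v=(1,1)
3. t=4 → T at (4,6); v=(1,-1)
4. t=5 → R at (9,1); v=(-1,-1)
5. t=1 → B at (8,0); v=(-1,1)
6. t=6 → T at (2,6); v=(-1,-1)
7. t=2 → L at (0,4); v=(1,-1)
8. t=4 → B at (4,0); v=(1,1)

Final position: (4,0)
Wall sequence: BLTRBTLB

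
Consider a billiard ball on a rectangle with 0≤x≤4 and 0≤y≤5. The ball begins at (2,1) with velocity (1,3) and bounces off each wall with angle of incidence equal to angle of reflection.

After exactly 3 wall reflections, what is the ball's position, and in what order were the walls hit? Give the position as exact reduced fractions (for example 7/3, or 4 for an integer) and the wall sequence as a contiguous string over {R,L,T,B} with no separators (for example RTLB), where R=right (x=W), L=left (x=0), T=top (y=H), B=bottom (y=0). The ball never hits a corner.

Final position: (3,0)
Wall sequence: TRB

1. t=4/3 → T at (10/3,5); v=(1,-3)
2. t=2/3 → R at (4,3); v=(-1,-3)
3. t=1 → B at (3,0); v=(-1,3)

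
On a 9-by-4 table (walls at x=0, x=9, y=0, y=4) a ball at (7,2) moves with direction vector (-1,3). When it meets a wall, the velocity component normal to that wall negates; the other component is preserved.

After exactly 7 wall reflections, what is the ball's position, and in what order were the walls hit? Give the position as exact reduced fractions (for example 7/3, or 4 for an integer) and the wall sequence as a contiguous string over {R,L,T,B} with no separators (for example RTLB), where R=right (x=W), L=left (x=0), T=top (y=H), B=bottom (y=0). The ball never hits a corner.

Final position: (1/3,0)
Wall sequence: TBTBTLB

1. t=2/3 → T at (19/3,4); v=(-1,-3)
2. t=4/3 → B at (5,0); v=(-1,3)
3. t=4/3 → T at (11/3,4); v=(-1,-3)
4. t=4/3 → B at (7/3,0); v=(-1,3)
5. t=4/3 → T at (1,4); v=(-1,-3)
6. t=1 → L at (0,1); v=(1,-3)
7. t=1/3 → B at (1/3,0); v=(1,3)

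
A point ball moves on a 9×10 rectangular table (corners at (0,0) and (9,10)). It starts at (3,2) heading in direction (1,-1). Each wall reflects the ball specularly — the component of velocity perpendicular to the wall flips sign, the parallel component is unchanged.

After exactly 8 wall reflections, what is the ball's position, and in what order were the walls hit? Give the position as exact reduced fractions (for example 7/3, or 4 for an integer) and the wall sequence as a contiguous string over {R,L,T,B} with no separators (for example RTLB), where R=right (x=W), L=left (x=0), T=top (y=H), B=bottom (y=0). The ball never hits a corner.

1. t=2 → B at (5,0); v=(1,1)
2. t=4 → R at (9,4); v=(-1,1)
3. t=6 → T at (3,10); v=(-1,-1)
4. t=3 → L at (0,7); v=(1,-1)
5. t=7 → B at (7,0); v=(1,1)
6. t=2 → R at (9,2); v=(-1,1)
7. t=8 → T at (1,10); v=(-1,-1)
8. t=1 → L at (0,9); v=(1,-1)

Final position: (0,9)
Wall sequence: BRTLBRTL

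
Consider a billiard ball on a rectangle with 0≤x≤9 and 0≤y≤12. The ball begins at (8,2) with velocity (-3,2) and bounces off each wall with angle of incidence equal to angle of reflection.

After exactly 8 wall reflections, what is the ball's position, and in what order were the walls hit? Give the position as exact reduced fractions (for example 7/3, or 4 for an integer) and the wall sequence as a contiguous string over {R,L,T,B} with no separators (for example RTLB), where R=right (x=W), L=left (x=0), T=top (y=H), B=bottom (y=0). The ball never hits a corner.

1. t=8/3 → L at (0,22/3); v=(3,2)
2. t=7/3 → T at (7,12); v=(3,-2)
3. t=2/3 → R at (9,32/3); v=(-3,-2)
4. t=3 → L at (0,14/3); v=(3,-2)
5. t=7/3 → B at (7,0); v=(3,2)
6. t=2/3 → R at (9,4/3); v=(-3,2)
7. t=3 → L at (0,22/3); v=(3,2)
8. t=7/3 → T at (7,12); v=(3,-2)

Final position: (7,12)
Wall sequence: LTRLBRLT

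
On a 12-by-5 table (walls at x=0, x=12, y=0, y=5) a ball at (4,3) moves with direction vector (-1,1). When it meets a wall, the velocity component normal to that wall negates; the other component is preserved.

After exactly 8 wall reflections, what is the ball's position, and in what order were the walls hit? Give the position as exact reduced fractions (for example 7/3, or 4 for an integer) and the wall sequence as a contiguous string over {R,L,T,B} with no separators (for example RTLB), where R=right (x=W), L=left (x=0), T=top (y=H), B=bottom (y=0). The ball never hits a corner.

1. t=2 → T at (2,5); v=(-1,-1)
2. t=2 → L at (0,3); v=(1,-1)
3. t=3 → B at (3,0); v=(1,1)
4. t=5 → T at (8,5); v=(1,-1)
5. t=4 → R at (12,1); v=(-1,-1)
6. t=1 → B at (11,0); v=(-1,1)
7. t=5 → T at (6,5); v=(-1,-1)
8. t=5 → B at (1,0); v=(-1,1)

Final position: (1,0)
Wall sequence: TLBTRBTB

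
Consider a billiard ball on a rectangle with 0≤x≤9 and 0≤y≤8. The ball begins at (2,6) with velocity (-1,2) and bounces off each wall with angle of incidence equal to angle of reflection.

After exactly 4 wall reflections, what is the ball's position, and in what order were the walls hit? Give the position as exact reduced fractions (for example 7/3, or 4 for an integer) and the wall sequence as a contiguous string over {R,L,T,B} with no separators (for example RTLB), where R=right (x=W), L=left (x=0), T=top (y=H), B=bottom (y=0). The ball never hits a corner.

1. t=1 → T at (1,8); v=(-1,-2)
2. t=1 → L at (0,6); v=(1,-2)
3. t=3 → B at (3,0); v=(1,2)
4. t=4 → T at (7,8); v=(1,-2)

Final position: (7,8)
Wall sequence: TLBT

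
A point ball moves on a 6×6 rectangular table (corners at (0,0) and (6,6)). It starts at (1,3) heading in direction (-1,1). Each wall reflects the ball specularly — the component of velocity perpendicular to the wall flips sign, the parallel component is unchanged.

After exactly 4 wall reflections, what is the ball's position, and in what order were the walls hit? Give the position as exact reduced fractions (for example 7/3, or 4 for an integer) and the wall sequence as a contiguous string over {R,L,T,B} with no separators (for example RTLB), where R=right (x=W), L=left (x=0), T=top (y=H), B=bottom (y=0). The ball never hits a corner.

Final position: (4,0)
Wall sequence: LTRB

1. t=1 → L at (0,4); v=(1,1)
2. t=2 → T at (2,6); v=(1,-1)
3. t=4 → R at (6,2); v=(-1,-1)
4. t=2 → B at (4,0); v=(-1,1)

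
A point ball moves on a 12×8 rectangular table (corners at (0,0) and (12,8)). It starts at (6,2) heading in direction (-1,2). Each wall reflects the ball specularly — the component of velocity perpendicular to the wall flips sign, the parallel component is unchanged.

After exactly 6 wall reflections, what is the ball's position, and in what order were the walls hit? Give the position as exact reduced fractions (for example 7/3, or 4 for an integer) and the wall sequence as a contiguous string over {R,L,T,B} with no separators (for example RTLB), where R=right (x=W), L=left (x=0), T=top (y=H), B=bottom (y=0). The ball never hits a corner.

1. t=3 → T at (3,8); v=(-1,-2)
2. t=3 → L at (0,2); v=(1,-2)
3. t=1 → B at (1,0); v=(1,2)
4. t=4 → T at (5,8); v=(1,-2)
5. t=4 → B at (9,0); v=(1,2)
6. t=3 → R at (12,6); v=(-1,2)

Final position: (12,6)
Wall sequence: TLBTBR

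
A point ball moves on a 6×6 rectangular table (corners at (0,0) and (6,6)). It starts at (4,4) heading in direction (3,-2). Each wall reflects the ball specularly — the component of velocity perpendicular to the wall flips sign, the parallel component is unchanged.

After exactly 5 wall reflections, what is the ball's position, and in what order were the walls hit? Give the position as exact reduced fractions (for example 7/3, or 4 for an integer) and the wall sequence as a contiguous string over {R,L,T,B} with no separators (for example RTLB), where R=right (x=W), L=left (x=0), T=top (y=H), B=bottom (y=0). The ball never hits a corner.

Final position: (5,6)
Wall sequence: RBLRT

1. t=2/3 → R at (6,8/3); v=(-3,-2)
2. t=4/3 → B at (2,0); v=(-3,2)
3. t=2/3 → L at (0,4/3); v=(3,2)
4. t=2 → R at (6,16/3); v=(-3,2)
5. t=1/3 → T at (5,6); v=(-3,-2)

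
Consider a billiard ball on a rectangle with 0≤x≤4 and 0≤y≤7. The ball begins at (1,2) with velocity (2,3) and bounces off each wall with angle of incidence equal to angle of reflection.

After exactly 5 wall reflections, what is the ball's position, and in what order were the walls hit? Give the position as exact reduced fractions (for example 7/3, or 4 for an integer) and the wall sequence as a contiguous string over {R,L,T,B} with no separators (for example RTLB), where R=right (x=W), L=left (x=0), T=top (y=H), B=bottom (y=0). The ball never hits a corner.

Final position: (4,9/2)
Wall sequence: RTLBR

1. t=3/2 → R at (4,13/2); v=(-2,3)
2. t=1/6 → T at (11/3,7); v=(-2,-3)
3. t=11/6 → L at (0,3/2); v=(2,-3)
4. t=1/2 → B at (1,0); v=(2,3)
5. t=3/2 → R at (4,9/2); v=(-2,3)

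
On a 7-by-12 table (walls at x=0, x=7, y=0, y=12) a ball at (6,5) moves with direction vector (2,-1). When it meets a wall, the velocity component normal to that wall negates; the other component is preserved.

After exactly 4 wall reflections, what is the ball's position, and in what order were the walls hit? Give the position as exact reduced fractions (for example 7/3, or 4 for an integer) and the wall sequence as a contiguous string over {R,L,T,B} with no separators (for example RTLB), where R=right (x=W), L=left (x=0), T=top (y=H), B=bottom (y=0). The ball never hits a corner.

1. t=1/2 → R at (7,9/2); v=(-2,-1)
2. t=7/2 → L at (0,1); v=(2,-1)
3. t=1 → B at (2,0); v=(2,1)
4. t=5/2 → R at (7,5/2); v=(-2,1)

Final position: (7,5/2)
Wall sequence: RLBR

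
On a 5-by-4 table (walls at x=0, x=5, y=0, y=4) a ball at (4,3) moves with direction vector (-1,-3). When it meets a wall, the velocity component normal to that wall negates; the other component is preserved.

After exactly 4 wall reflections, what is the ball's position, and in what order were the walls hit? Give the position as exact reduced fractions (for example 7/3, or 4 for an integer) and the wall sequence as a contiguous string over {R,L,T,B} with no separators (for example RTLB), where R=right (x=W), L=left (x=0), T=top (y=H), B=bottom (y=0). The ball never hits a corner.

1. t=1 → B at (3,0); v=(-1,3)
2. t=4/3 → T at (5/3,4); v=(-1,-3)
3. t=4/3 → B at (1/3,0); v=(-1,3)
4. t=1/3 → L at (0,1); v=(1,3)

Final position: (0,1)
Wall sequence: BTBL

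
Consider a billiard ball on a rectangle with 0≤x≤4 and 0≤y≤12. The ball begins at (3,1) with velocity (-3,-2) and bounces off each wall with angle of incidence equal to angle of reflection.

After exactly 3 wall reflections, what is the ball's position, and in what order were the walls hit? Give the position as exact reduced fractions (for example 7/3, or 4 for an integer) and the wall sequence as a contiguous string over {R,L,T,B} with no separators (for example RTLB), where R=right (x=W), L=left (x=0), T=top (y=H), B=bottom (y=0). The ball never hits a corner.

Final position: (4,11/3)
Wall sequence: BLR

1. t=1/2 → B at (3/2,0); v=(-3,2)
2. t=1/2 → L at (0,1); v=(3,2)
3. t=4/3 → R at (4,11/3); v=(-3,2)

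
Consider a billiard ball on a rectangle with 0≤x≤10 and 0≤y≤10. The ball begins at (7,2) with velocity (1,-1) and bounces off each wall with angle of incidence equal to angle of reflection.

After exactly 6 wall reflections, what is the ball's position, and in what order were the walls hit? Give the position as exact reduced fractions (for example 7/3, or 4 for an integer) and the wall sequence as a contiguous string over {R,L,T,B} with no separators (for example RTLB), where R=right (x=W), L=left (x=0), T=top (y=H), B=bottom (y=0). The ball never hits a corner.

1. t=2 → B at (9,0); v=(1,1)
2. t=1 → R at (10,1); v=(-1,1)
3. t=9 → T at (1,10); v=(-1,-1)
4. t=1 → L at (0,9); v=(1,-1)
5. t=9 → B at (9,0); v=(1,1)
6. t=1 → R at (10,1); v=(-1,1)

Final position: (10,1)
Wall sequence: BRTLBR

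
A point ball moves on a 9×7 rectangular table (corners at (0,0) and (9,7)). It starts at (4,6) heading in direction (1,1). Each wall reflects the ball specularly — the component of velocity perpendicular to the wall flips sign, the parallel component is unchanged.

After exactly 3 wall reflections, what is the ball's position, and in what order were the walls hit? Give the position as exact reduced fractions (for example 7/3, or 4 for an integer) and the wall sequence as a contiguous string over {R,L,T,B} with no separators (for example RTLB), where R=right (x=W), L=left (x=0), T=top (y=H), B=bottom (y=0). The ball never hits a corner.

1. t=1 → T at (5,7); v=(1,-1)
2. t=4 → R at (9,3); v=(-1,-1)
3. t=3 → B at (6,0); v=(-1,1)

Final position: (6,0)
Wall sequence: TRB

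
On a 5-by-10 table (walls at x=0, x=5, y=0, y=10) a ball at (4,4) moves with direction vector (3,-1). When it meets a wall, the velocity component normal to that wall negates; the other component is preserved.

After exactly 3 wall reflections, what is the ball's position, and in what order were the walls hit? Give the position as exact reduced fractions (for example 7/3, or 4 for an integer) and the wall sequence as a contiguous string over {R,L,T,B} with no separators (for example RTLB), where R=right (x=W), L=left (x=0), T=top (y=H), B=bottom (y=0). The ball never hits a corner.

Final position: (5,1/3)
Wall sequence: RLR

1. t=1/3 → R at (5,11/3); v=(-3,-1)
2. t=5/3 → L at (0,2); v=(3,-1)
3. t=5/3 → R at (5,1/3); v=(-3,-1)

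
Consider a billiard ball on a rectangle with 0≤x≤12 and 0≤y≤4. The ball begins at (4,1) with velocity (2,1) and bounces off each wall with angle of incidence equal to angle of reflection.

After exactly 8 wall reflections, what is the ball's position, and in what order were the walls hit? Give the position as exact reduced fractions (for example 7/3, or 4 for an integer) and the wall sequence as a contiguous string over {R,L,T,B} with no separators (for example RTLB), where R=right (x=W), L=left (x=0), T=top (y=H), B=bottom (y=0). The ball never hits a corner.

1. t=3 → T at (10,4); v=(2,-1)
2. t=1 → R at (12,3); v=(-2,-1)
3. t=3 → B at (6,0); v=(-2,1)
4. t=3 → L at (0,3); v=(2,1)
5. t=1 → T at (2,4); v=(2,-1)
6. t=4 → B at (10,0); v=(2,1)
7. t=1 → R at (12,1); v=(-2,1)
8. t=3 → T at (6,4); v=(-2,-1)

Final position: (6,4)
Wall sequence: TRBLTBRT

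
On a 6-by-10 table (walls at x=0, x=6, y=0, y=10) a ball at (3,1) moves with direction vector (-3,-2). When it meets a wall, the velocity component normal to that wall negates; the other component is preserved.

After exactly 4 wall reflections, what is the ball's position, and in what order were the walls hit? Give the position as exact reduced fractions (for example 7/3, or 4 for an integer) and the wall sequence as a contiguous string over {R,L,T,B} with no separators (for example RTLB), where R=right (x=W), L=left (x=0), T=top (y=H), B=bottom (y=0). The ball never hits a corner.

Final position: (0,9)
Wall sequence: BLRL

1. t=1/2 → B at (3/2,0); v=(-3,2)
2. t=1/2 → L at (0,1); v=(3,2)
3. t=2 → R at (6,5); v=(-3,2)
4. t=2 → L at (0,9); v=(3,2)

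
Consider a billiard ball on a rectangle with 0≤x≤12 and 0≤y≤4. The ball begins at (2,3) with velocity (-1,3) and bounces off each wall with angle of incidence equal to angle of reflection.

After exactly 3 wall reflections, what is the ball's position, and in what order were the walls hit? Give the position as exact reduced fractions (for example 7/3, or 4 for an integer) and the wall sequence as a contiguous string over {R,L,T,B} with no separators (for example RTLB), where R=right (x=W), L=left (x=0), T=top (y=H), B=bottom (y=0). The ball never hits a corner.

1. t=1/3 → T at (5/3,4); v=(-1,-3)
2. t=4/3 → B at (1/3,0); v=(-1,3)
3. t=1/3 → L at (0,1); v=(1,3)

Final position: (0,1)
Wall sequence: TBL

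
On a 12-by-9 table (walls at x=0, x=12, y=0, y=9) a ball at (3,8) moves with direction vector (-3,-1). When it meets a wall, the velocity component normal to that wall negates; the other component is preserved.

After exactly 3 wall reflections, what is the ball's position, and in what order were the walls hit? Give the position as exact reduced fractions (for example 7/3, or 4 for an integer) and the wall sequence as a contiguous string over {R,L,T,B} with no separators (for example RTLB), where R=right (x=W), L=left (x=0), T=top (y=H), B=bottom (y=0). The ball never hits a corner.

1. t=1 → L at (0,7); v=(3,-1)
2. t=4 → R at (12,3); v=(-3,-1)
3. t=3 → B at (3,0); v=(-3,1)

Final position: (3,0)
Wall sequence: LRB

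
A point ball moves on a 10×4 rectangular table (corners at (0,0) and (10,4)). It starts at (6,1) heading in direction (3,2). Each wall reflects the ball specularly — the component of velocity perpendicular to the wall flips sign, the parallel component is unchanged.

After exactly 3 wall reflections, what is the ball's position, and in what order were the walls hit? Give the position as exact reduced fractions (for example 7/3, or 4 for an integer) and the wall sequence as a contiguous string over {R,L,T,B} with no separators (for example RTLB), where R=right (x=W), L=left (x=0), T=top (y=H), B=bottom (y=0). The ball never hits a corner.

1. t=4/3 → R at (10,11/3); v=(-3,2)
2. t=1/6 → T at (19/2,4); v=(-3,-2)
3. t=2 → B at (7/2,0); v=(-3,2)

Final position: (7/2,0)
Wall sequence: RTB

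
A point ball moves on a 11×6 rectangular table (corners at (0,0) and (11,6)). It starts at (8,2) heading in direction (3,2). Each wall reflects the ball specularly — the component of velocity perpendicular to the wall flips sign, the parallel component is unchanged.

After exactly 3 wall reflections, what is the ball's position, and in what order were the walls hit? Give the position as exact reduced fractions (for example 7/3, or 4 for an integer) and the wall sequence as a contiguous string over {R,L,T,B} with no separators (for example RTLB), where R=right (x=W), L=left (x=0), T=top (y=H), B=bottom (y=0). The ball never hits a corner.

1. t=1 → R at (11,4); v=(-3,2)
2. t=1 → T at (8,6); v=(-3,-2)
3. t=8/3 → L at (0,2/3); v=(3,-2)

Final position: (0,2/3)
Wall sequence: RTL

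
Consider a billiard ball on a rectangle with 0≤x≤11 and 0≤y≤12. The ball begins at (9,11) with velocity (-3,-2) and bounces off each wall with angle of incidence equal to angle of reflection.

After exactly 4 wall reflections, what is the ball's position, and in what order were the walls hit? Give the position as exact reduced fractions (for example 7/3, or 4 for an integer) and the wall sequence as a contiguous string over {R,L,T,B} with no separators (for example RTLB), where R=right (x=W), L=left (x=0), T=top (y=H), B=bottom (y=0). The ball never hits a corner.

1. t=3 → L at (0,5); v=(3,-2)
2. t=5/2 → B at (15/2,0); v=(3,2)
3. t=7/6 → R at (11,7/3); v=(-3,2)
4. t=11/3 → L at (0,29/3); v=(3,2)

Final position: (0,29/3)
Wall sequence: LBRL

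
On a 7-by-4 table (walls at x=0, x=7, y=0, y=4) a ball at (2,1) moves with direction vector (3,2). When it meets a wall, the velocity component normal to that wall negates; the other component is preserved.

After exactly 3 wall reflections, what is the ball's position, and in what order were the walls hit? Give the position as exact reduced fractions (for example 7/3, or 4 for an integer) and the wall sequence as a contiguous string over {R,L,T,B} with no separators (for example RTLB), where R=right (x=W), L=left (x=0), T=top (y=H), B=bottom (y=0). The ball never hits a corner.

Final position: (3/2,0)
Wall sequence: TRB

1. t=3/2 → T at (13/2,4); v=(3,-2)
2. t=1/6 → R at (7,11/3); v=(-3,-2)
3. t=11/6 → B at (3/2,0); v=(-3,2)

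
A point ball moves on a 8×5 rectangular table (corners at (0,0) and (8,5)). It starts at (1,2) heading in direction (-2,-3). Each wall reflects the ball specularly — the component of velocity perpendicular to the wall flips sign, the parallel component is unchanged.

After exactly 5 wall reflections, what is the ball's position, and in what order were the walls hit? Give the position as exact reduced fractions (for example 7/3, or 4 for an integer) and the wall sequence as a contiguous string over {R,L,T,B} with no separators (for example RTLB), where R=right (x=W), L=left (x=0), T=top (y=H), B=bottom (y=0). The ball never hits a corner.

1. t=1/2 → L at (0,1/2); v=(2,-3)
2. t=1/6 → B at (1/3,0); v=(2,3)
3. t=5/3 → T at (11/3,5); v=(2,-3)
4. t=5/3 → B at (7,0); v=(2,3)
5. t=1/2 → R at (8,3/2); v=(-2,3)

Final position: (8,3/2)
Wall sequence: LBTBR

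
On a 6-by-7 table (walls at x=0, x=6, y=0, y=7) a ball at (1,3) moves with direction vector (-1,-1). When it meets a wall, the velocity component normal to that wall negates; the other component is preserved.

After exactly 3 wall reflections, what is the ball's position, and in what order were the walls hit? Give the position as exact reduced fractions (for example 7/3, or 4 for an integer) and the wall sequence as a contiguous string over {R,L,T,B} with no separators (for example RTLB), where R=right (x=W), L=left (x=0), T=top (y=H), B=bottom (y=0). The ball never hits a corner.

1. t=1 → L at (0,2); v=(1,-1)
2. t=2 → B at (2,0); v=(1,1)
3. t=4 → R at (6,4); v=(-1,1)

Final position: (6,4)
Wall sequence: LBR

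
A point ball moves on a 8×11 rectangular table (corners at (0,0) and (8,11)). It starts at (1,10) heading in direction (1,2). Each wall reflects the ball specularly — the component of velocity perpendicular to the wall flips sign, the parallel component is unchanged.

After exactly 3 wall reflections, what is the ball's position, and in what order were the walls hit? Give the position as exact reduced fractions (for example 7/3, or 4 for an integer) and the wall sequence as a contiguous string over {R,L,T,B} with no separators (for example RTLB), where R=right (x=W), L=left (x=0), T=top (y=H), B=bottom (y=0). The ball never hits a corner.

Final position: (8,2)
Wall sequence: TBR

1. t=1/2 → T at (3/2,11); v=(1,-2)
2. t=11/2 → B at (7,0); v=(1,2)
3. t=1 → R at (8,2); v=(-1,2)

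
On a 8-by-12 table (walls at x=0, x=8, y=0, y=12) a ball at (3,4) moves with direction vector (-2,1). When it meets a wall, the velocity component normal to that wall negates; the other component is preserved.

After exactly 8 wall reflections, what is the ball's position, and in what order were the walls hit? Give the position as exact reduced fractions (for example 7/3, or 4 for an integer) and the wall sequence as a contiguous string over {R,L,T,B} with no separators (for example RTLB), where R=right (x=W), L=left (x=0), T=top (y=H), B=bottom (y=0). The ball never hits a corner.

1. t=3/2 → L at (0,11/2); v=(2,1)
2. t=4 → R at (8,19/2); v=(-2,1)
3. t=5/2 → T at (3,12); v=(-2,-1)
4. t=3/2 → L at (0,21/2); v=(2,-1)
5. t=4 → R at (8,13/2); v=(-2,-1)
6. t=4 → L at (0,5/2); v=(2,-1)
7. t=5/2 → B at (5,0); v=(2,1)
8. t=3/2 → R at (8,3/2); v=(-2,1)

Final position: (8,3/2)
Wall sequence: LRTLRLBR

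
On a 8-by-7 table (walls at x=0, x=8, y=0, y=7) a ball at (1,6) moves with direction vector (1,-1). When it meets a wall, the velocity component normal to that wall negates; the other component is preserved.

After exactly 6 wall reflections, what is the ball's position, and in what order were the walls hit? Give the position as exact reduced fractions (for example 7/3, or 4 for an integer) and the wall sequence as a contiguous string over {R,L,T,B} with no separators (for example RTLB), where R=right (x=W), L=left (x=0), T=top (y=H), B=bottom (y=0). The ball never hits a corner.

Final position: (8,3)
Wall sequence: BRTLBR

1. t=6 → B at (7,0); v=(1,1)
2. t=1 → R at (8,1); v=(-1,1)
3. t=6 → T at (2,7); v=(-1,-1)
4. t=2 → L at (0,5); v=(1,-1)
5. t=5 → B at (5,0); v=(1,1)
6. t=3 → R at (8,3); v=(-1,1)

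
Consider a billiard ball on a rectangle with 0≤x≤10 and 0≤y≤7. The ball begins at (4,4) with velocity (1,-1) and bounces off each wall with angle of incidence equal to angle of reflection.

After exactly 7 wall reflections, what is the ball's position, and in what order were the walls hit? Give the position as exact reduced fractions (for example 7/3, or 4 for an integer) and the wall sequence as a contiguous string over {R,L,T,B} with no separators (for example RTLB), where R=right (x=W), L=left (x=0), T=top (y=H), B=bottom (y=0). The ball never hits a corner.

Final position: (10,6)
Wall sequence: BRTLBTR

1. t=4 → B at (8,0); v=(1,1)
2. t=2 → R at (10,2); v=(-1,1)
3. t=5 → T at (5,7); v=(-1,-1)
4. t=5 → L at (0,2); v=(1,-1)
5. t=2 → B at (2,0); v=(1,1)
6. t=7 → T at (9,7); v=(1,-1)
7. t=1 → R at (10,6); v=(-1,-1)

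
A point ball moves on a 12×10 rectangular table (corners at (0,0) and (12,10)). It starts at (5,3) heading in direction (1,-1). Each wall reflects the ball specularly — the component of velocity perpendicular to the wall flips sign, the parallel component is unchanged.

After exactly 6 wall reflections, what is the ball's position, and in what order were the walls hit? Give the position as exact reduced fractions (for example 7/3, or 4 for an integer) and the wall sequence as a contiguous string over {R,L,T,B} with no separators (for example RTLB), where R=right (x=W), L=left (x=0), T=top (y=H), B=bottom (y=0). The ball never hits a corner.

Final position: (12,8)
Wall sequence: BRTLBR

1. t=3 → B at (8,0); v=(1,1)
2. t=4 → R at (12,4); v=(-1,1)
3. t=6 → T at (6,10); v=(-1,-1)
4. t=6 → L at (0,4); v=(1,-1)
5. t=4 → B at (4,0); v=(1,1)
6. t=8 → R at (12,8); v=(-1,1)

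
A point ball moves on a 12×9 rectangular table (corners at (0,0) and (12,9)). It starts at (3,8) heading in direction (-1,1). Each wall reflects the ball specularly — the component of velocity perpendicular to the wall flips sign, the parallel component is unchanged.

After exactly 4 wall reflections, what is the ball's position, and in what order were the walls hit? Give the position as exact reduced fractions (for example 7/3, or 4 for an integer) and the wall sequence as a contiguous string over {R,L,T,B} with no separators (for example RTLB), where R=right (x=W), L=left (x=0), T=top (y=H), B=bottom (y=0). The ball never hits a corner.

1. t=1 → T at (2,9); v=(-1,-1)
2. t=2 → L at (0,7); v=(1,-1)
3. t=7 → B at (7,0); v=(1,1)
4. t=5 → R at (12,5); v=(-1,1)

Final position: (12,5)
Wall sequence: TLBR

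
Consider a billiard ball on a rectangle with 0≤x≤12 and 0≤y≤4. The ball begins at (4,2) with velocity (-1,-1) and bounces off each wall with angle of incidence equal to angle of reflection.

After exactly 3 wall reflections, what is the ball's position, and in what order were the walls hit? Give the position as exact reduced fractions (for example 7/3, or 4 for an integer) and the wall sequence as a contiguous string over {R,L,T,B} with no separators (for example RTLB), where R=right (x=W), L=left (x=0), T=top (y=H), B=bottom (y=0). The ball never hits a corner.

Final position: (2,4)
Wall sequence: BLT

1. t=2 → B at (2,0); v=(-1,1)
2. t=2 → L at (0,2); v=(1,1)
3. t=2 → T at (2,4); v=(1,-1)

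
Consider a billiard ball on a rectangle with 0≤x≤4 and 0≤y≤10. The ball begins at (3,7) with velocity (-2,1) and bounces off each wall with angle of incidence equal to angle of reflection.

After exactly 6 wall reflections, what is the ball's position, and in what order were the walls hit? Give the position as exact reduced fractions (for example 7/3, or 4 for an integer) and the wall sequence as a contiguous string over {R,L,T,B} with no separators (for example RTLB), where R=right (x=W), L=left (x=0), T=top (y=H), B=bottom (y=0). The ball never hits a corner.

Final position: (0,7/2)
Wall sequence: LTRLRL

1. t=3/2 → L at (0,17/2); v=(2,1)
2. t=3/2 → T at (3,10); v=(2,-1)
3. t=1/2 → R at (4,19/2); v=(-2,-1)
4. t=2 → L at (0,15/2); v=(2,-1)
5. t=2 → R at (4,11/2); v=(-2,-1)
6. t=2 → L at (0,7/2); v=(2,-1)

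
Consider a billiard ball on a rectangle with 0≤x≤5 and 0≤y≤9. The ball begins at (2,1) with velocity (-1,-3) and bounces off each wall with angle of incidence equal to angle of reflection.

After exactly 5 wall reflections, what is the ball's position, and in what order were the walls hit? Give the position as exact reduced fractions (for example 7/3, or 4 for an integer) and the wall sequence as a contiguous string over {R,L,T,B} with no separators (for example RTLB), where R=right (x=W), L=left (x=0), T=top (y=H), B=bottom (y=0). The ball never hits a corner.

1. t=1/3 → B at (5/3,0); v=(-1,3)
2. t=5/3 → L at (0,5); v=(1,3)
3. t=4/3 → T at (4/3,9); v=(1,-3)
4. t=3 → B at (13/3,0); v=(1,3)
5. t=2/3 → R at (5,2); v=(-1,3)

Final position: (5,2)
Wall sequence: BLTBR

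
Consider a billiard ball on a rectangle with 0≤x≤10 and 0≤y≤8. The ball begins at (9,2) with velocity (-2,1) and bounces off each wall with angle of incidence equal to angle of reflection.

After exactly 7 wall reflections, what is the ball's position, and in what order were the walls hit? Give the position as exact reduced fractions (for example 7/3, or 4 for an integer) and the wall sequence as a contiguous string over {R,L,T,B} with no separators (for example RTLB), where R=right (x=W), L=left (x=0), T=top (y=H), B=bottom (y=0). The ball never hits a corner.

Final position: (5,8)
Wall sequence: LTRBLRT

1. t=9/2 → L at (0,13/2); v=(2,1)
2. t=3/2 → T at (3,8); v=(2,-1)
3. t=7/2 → R at (10,9/2); v=(-2,-1)
4. t=9/2 → B at (1,0); v=(-2,1)
5. t=1/2 → L at (0,1/2); v=(2,1)
6. t=5 → R at (10,11/2); v=(-2,1)
7. t=5/2 → T at (5,8); v=(-2,-1)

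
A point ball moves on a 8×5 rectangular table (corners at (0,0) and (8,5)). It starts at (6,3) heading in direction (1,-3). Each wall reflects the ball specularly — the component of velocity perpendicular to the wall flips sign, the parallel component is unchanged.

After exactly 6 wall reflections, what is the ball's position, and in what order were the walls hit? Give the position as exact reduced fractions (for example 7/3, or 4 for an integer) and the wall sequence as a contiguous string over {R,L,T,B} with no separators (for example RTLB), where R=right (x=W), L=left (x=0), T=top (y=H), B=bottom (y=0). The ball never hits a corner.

1. t=1 → B at (7,0); v=(1,3)
2. t=1 → R at (8,3); v=(-1,3)
3. t=2/3 → T at (22/3,5); v=(-1,-3)
4. t=5/3 → B at (17/3,0); v=(-1,3)
5. t=5/3 → T at (4,5); v=(-1,-3)
6. t=5/3 → B at (7/3,0); v=(-1,3)

Final position: (7/3,0)
Wall sequence: BRTBTB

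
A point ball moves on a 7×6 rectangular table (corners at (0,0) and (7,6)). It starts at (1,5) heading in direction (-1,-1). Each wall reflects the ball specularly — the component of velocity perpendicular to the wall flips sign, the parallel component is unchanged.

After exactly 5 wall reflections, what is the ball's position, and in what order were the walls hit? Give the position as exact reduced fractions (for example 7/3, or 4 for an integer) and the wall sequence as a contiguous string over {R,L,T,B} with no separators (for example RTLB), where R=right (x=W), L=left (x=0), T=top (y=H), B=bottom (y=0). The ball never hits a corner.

1. t=1 → L at (0,4); v=(1,-1)
2. t=4 → B at (4,0); v=(1,1)
3. t=3 → R at (7,3); v=(-1,1)
4. t=3 → T at (4,6); v=(-1,-1)
5. t=4 → L at (0,2); v=(1,-1)

Final position: (0,2)
Wall sequence: LBRTL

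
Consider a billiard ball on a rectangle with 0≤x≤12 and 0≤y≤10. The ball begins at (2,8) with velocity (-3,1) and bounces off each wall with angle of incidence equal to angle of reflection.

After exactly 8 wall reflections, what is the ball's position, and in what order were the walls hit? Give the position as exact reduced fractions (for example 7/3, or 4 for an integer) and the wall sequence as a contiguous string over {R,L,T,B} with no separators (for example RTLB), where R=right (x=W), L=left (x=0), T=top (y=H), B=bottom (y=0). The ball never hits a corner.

1. t=2/3 → L at (0,26/3); v=(3,1)
2. t=4/3 → T at (4,10); v=(3,-1)
3. t=8/3 → R at (12,22/3); v=(-3,-1)
4. t=4 → L at (0,10/3); v=(3,-1)
5. t=10/3 → B at (10,0); v=(3,1)
6. t=2/3 → R at (12,2/3); v=(-3,1)
7. t=4 → L at (0,14/3); v=(3,1)
8. t=4 → R at (12,26/3); v=(-3,1)

Final position: (12,26/3)
Wall sequence: LTRLBRLR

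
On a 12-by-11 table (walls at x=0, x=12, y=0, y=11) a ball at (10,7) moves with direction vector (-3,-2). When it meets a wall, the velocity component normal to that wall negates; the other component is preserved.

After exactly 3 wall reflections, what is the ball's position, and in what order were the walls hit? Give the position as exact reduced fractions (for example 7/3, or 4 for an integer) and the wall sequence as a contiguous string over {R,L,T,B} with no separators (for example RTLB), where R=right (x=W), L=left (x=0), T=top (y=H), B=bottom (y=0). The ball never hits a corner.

1. t=10/3 → L at (0,1/3); v=(3,-2)
2. t=1/6 → B at (1/2,0); v=(3,2)
3. t=23/6 → R at (12,23/3); v=(-3,2)

Final position: (12,23/3)
Wall sequence: LBR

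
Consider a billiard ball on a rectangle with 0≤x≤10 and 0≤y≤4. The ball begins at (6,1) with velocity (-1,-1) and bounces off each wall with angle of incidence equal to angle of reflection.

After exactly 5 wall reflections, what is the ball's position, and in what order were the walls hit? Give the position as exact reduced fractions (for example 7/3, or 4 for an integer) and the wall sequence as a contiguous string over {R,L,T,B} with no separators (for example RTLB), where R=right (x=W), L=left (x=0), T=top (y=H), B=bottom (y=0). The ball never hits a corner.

Final position: (7,4)
Wall sequence: BTLBT

1. t=1 → B at (5,0); v=(-1,1)
2. t=4 → T at (1,4); v=(-1,-1)
3. t=1 → L at (0,3); v=(1,-1)
4. t=3 → B at (3,0); v=(1,1)
5. t=4 → T at (7,4); v=(1,-1)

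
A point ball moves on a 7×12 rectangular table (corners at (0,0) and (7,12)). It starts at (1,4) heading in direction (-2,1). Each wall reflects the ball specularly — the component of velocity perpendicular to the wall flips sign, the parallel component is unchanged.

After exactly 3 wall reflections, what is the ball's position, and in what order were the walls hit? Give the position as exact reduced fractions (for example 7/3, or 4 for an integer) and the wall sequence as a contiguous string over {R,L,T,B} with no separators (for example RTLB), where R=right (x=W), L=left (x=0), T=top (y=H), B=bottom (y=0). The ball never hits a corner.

Final position: (0,23/2)
Wall sequence: LRL

1. t=1/2 → L at (0,9/2); v=(2,1)
2. t=7/2 → R at (7,8); v=(-2,1)
3. t=7/2 → L at (0,23/2); v=(2,1)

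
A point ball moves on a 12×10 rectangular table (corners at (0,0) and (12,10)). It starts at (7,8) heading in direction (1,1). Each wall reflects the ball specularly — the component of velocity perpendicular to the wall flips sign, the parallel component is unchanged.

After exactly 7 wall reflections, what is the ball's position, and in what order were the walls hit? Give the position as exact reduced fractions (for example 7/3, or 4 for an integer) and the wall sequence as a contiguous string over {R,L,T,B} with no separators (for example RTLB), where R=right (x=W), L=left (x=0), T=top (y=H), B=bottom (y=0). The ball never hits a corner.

Final position: (9,0)
Wall sequence: TRBLTRB

1. t=2 → T at (9,10); v=(1,-1)
2. t=3 → R at (12,7); v=(-1,-1)
3. t=7 → B at (5,0); v=(-1,1)
4. t=5 → L at (0,5); v=(1,1)
5. t=5 → T at (5,10); v=(1,-1)
6. t=7 → R at (12,3); v=(-1,-1)
7. t=3 → B at (9,0); v=(-1,1)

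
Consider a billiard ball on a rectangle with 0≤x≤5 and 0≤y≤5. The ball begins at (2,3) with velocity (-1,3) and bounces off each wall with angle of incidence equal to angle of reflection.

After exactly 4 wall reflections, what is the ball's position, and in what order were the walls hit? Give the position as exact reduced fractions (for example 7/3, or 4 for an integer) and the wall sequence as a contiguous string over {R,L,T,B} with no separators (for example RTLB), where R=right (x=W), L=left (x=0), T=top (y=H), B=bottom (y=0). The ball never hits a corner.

1. t=2/3 → T at (4/3,5); v=(-1,-3)
2. t=4/3 → L at (0,1); v=(1,-3)
3. t=1/3 → B at (1/3,0); v=(1,3)
4. t=5/3 → T at (2,5); v=(1,-3)

Final position: (2,5)
Wall sequence: TLBT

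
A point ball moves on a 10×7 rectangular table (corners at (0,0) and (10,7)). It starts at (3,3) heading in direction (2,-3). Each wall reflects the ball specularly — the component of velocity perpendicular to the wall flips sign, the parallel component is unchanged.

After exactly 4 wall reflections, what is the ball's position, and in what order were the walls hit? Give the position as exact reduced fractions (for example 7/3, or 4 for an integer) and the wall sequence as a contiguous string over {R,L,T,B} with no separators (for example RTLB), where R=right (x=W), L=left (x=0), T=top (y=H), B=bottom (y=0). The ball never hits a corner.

Final position: (17/3,0)
Wall sequence: BTRB

1. t=1 → B at (5,0); v=(2,3)
2. t=7/3 → T at (29/3,7); v=(2,-3)
3. t=1/6 → R at (10,13/2); v=(-2,-3)
4. t=13/6 → B at (17/3,0); v=(-2,3)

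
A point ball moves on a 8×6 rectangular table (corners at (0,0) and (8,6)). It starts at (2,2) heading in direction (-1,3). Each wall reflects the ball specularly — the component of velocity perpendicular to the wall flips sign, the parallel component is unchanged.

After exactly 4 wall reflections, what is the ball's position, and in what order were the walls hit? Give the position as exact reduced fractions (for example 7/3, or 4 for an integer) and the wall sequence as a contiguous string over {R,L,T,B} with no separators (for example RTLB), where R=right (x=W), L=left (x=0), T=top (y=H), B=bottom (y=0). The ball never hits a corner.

1. t=4/3 → T at (2/3,6); v=(-1,-3)
2. t=2/3 → L at (0,4); v=(1,-3)
3. t=4/3 → B at (4/3,0); v=(1,3)
4. t=2 → T at (10/3,6); v=(1,-3)

Final position: (10/3,6)
Wall sequence: TLBT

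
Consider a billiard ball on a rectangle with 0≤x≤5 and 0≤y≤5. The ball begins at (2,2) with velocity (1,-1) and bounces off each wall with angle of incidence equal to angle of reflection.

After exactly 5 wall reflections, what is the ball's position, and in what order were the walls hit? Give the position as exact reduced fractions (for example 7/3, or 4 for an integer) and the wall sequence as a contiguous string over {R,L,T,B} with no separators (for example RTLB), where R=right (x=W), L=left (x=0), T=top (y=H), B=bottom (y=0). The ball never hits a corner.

Final position: (4,0)
Wall sequence: BRTLB

1. t=2 → B at (4,0); v=(1,1)
2. t=1 → R at (5,1); v=(-1,1)
3. t=4 → T at (1,5); v=(-1,-1)
4. t=1 → L at (0,4); v=(1,-1)
5. t=4 → B at (4,0); v=(1,1)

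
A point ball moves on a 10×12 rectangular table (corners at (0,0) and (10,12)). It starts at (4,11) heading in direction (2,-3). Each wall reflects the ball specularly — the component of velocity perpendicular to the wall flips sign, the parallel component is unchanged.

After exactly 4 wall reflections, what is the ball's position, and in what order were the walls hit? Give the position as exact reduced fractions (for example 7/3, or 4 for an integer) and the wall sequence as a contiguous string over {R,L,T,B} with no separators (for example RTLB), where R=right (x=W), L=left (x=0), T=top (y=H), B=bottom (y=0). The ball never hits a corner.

Final position: (0,11)
Wall sequence: RBTL

1. t=3 → R at (10,2); v=(-2,-3)
2. t=2/3 → B at (26/3,0); v=(-2,3)
3. t=4 → T at (2/3,12); v=(-2,-3)
4. t=1/3 → L at (0,11); v=(2,-3)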